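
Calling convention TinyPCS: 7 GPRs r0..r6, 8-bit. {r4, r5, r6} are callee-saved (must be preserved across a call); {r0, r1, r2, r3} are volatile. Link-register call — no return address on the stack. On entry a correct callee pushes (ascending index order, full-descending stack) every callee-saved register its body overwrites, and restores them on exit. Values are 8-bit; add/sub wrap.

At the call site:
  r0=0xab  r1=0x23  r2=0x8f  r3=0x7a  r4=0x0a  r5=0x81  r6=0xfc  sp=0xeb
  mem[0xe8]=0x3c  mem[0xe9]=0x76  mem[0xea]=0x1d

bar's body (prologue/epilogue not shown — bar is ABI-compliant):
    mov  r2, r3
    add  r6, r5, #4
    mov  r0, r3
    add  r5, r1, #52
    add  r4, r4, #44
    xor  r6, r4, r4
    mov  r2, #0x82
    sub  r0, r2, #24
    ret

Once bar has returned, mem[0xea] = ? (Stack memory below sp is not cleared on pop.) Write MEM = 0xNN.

MEM = 0x0a

prologue: push r4 -> mem[0xea]=0x0a, sp=0xea
prologue: push r5 -> mem[0xe9]=0x81, sp=0xe9
prologue: push r6 -> mem[0xe8]=0xfc, sp=0xe8
body[0] mov  r2, r3 -> r2=0x7a
body[1] add  r6, r5, #4 -> r6=0x85
body[2] mov  r0, r3 -> r0=0x7a
body[3] add  r5, r1, #52 -> r5=0x57
body[4] add  r4, r4, #44 -> r4=0x36
body[5] xor  r6, r4, r4 -> r6=0x00
body[6] mov  r2, #0x82 -> r2=0x82
body[7] sub  r0, r2, #24 -> r0=0x6a
epilogue: pop r6=0xfc, sp=0xe9
epilogue: pop r5=0x81, sp=0xea
epilogue: pop r4=0x0a, sp=0xeb
prologue pushed ['r4', 'r5', 'r6'] at ['0xea', '0xe9', '0xe8']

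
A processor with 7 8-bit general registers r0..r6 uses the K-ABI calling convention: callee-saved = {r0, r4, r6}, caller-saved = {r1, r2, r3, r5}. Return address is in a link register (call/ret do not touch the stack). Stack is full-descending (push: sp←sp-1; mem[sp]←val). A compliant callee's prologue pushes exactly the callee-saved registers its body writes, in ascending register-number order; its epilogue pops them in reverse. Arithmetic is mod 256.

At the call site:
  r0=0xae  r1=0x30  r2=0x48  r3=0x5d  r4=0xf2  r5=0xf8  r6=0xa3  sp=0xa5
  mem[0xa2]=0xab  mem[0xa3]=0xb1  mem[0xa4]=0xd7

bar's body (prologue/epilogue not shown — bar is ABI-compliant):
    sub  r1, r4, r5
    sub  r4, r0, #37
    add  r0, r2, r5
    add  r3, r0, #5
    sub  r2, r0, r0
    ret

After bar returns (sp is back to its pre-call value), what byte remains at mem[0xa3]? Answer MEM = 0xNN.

prologue: push r0 -> mem[0xa4]=0xae, sp=0xa4
prologue: push r4 -> mem[0xa3]=0xf2, sp=0xa3
body[0] sub  r1, r4, r5 -> r1=0xfa
body[1] sub  r4, r0, #37 -> r4=0x89
body[2] add  r0, r2, r5 -> r0=0x40
body[3] add  r3, r0, #5 -> r3=0x45
body[4] sub  r2, r0, r0 -> r2=0x00
epilogue: pop r4=0xf2, sp=0xa4
epilogue: pop r0=0xae, sp=0xa5
prologue pushed ['r0', 'r4'] at ['0xa4', '0xa3']

MEM = 0xf2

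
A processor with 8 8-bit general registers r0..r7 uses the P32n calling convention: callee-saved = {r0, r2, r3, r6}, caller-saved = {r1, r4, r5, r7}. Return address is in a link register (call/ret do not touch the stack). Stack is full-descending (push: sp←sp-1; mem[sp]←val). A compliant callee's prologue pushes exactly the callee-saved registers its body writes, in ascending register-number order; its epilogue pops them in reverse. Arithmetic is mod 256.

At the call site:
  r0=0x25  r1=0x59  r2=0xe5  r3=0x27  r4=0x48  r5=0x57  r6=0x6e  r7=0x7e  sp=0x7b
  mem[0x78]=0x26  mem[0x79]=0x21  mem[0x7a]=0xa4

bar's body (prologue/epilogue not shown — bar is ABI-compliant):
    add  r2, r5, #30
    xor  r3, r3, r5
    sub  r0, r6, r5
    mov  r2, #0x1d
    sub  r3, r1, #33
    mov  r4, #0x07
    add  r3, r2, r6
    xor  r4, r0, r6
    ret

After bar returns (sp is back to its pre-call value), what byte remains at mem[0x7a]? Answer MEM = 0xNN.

MEM = 0x25

prologue: push r0 -> mem[0x7a]=0x25, sp=0x7a
prologue: push r2 -> mem[0x79]=0xe5, sp=0x79
prologue: push r3 -> mem[0x78]=0x27, sp=0x78
body[0] add  r2, r5, #30 -> r2=0x75
body[1] xor  r3, r3, r5 -> r3=0x70
body[2] sub  r0, r6, r5 -> r0=0x17
body[3] mov  r2, #0x1d -> r2=0x1d
body[4] sub  r3, r1, #33 -> r3=0x38
body[5] mov  r4, #0x07 -> r4=0x07
body[6] add  r3, r2, r6 -> r3=0x8b
body[7] xor  r4, r0, r6 -> r4=0x79
epilogue: pop r3=0x27, sp=0x79
epilogue: pop r2=0xe5, sp=0x7a
epilogue: pop r0=0x25, sp=0x7b
prologue pushed ['r0', 'r2', 'r3'] at ['0x7a', '0x79', '0x78']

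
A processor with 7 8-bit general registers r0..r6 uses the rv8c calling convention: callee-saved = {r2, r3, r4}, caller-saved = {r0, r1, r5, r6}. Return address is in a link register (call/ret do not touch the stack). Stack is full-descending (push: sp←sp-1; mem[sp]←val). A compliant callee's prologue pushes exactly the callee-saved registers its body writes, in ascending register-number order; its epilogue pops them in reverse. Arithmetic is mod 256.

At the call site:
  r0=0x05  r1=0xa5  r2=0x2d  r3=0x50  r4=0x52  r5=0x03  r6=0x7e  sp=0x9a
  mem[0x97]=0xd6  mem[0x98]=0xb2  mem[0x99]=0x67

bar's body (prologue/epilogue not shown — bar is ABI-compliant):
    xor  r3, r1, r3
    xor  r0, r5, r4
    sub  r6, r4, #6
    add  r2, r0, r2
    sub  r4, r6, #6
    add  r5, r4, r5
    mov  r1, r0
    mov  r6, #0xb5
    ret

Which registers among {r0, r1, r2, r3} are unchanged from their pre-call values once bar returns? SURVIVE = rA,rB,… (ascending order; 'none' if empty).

prologue: push r2 -> mem[0x99]=0x2d, sp=0x99
prologue: push r3 -> mem[0x98]=0x50, sp=0x98
prologue: push r4 -> mem[0x97]=0x52, sp=0x97
body[0] xor  r3, r1, r3 -> r3=0xf5
body[1] xor  r0, r5, r4 -> r0=0x51
body[2] sub  r6, r4, #6 -> r6=0x4c
body[3] add  r2, r0, r2 -> r2=0x7e
body[4] sub  r4, r6, #6 -> r4=0x46
body[5] add  r5, r4, r5 -> r5=0x49
body[6] mov  r1, r0 -> r1=0x51
body[7] mov  r6, #0xb5 -> r6=0xb5
epilogue: pop r4=0x52, sp=0x98
epilogue: pop r3=0x50, sp=0x99
epilogue: pop r2=0x2d, sp=0x9a
r0: caller-saved, written=True
r1: caller-saved, written=True
r2: callee-saved, written=True
r3: callee-saved, written=True

SURVIVE = r2,r3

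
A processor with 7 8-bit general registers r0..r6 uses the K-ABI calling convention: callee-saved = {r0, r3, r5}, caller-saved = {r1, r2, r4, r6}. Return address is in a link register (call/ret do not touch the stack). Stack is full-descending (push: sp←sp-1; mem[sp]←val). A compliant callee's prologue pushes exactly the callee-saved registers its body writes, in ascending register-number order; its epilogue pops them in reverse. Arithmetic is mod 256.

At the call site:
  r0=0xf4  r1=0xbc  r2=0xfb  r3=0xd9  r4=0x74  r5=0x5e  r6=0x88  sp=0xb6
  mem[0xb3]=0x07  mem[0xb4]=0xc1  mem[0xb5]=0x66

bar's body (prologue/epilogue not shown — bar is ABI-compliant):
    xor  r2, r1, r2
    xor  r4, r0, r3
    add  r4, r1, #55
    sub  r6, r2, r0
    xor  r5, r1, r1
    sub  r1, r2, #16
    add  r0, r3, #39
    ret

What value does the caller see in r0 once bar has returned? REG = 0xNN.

REG = 0xf4

prologue: push r0 → mem[0xb5]=0xf4, sp=0xb5
prologue: push r5 → mem[0xb4]=0x5e, sp=0xb4
body[0] xor  r2, r1, r2 → r2=0x47
body[1] xor  r4, r0, r3 → r4=0x2d
body[2] add  r4, r1, #55 → r4=0xf3
body[3] sub  r6, r2, r0 → r6=0x53
body[4] xor  r5, r1, r1 → r5=0x00
body[5] sub  r1, r2, #16 → r1=0x37
body[6] add  r0, r3, #39 → r0=0x00
epilogue: pop r5=0x5e, sp=0xb5
epilogue: pop r0=0xf4, sp=0xb6
r0 is callee-saved → restored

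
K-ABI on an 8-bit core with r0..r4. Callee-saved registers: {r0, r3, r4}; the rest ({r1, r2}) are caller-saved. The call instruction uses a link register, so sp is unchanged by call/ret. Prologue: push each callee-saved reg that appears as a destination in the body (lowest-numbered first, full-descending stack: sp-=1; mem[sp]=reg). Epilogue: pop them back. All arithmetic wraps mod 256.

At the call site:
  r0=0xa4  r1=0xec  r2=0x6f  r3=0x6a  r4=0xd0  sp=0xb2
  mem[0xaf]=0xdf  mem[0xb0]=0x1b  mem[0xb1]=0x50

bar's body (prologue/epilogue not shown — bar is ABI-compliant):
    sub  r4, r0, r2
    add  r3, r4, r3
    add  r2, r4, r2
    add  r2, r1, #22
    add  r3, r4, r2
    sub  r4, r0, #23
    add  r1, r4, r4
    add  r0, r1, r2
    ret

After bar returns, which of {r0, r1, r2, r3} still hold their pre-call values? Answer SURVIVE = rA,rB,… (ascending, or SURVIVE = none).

SURVIVE = r0,r3

prologue: push r0 → mem[0xb1]=0xa4, sp=0xb1
prologue: push r3 → mem[0xb0]=0x6a, sp=0xb0
prologue: push r4 → mem[0xaf]=0xd0, sp=0xaf
body[0] sub  r4, r0, r2 → r4=0x35
body[1] add  r3, r4, r3 → r3=0x9f
body[2] add  r2, r4, r2 → r2=0xa4
body[3] add  r2, r1, #22 → r2=0x02
body[4] add  r3, r4, r2 → r3=0x37
body[5] sub  r4, r0, #23 → r4=0x8d
body[6] add  r1, r4, r4 → r1=0x1a
body[7] add  r0, r1, r2 → r0=0x1c
epilogue: pop r4=0xd0, sp=0xb0
epilogue: pop r3=0x6a, sp=0xb1
epilogue: pop r0=0xa4, sp=0xb2
r0: callee-saved, written=True
r1: caller-saved, written=True
r2: caller-saved, written=True
r3: callee-saved, written=True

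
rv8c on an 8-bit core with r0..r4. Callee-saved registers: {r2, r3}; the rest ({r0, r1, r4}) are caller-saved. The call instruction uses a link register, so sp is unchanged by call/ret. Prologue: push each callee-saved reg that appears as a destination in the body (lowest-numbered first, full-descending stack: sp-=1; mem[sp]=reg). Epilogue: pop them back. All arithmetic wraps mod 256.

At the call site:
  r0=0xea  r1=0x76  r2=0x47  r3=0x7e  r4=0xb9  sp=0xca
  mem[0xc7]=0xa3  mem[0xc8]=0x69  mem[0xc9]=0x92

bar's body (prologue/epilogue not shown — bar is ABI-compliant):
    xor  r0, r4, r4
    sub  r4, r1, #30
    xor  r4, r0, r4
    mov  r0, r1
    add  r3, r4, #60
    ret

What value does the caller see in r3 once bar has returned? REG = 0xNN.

prologue: push r3 → mem[0xc9]=0x7e, sp=0xc9
body[0] xor  r0, r4, r4 → r0=0x00
body[1] sub  r4, r1, #30 → r4=0x58
body[2] xor  r4, r0, r4 → r4=0x58
body[3] mov  r0, r1 → r0=0x76
body[4] add  r3, r4, #60 → r3=0x94
epilogue: pop r3=0x7e, sp=0xca
r3 is callee-saved → restored

REG = 0x7e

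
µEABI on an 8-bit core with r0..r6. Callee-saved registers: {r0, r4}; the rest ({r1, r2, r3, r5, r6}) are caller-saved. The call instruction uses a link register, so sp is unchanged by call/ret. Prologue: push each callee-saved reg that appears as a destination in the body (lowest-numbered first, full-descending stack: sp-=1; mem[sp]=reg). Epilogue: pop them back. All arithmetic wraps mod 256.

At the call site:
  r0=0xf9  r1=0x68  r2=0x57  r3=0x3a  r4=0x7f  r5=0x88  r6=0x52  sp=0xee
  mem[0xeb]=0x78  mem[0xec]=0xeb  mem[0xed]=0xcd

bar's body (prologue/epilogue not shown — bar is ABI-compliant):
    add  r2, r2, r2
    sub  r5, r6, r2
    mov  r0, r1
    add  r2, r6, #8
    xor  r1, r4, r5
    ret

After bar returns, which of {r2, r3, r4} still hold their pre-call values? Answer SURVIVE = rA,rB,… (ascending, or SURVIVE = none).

SURVIVE = r3,r4

prologue: push r0 → mem[0xed]=0xf9, sp=0xed
body[0] add  r2, r2, r2 → r2=0xae
body[1] sub  r5, r6, r2 → r5=0xa4
body[2] mov  r0, r1 → r0=0x68
body[3] add  r2, r6, #8 → r2=0x5a
body[4] xor  r1, r4, r5 → r1=0xdb
epilogue: pop r0=0xf9, sp=0xee
r2: caller-saved, written=True
r3: caller-saved, written=False
r4: callee-saved, written=False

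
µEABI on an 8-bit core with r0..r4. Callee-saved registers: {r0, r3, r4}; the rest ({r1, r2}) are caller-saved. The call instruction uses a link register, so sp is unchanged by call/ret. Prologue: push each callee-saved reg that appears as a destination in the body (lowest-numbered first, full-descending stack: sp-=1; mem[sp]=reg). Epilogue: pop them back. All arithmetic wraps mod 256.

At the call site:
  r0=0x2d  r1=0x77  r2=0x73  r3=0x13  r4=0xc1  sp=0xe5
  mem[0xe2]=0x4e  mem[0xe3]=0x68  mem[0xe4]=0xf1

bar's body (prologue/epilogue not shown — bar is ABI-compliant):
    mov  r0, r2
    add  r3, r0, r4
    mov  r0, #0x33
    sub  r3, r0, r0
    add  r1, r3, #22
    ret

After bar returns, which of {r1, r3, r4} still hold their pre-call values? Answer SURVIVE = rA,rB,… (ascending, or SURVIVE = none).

SURVIVE = r3,r4

prologue: push r0 -> mem[0xe4]=0x2d, sp=0xe4
prologue: push r3 -> mem[0xe3]=0x13, sp=0xe3
body[0] mov  r0, r2 -> r0=0x73
body[1] add  r3, r0, r4 -> r3=0x34
body[2] mov  r0, #0x33 -> r0=0x33
body[3] sub  r3, r0, r0 -> r3=0x00
body[4] add  r1, r3, #22 -> r1=0x16
epilogue: pop r3=0x13, sp=0xe4
epilogue: pop r0=0x2d, sp=0xe5
r1: caller-saved, written=True
r3: callee-saved, written=True
r4: callee-saved, written=False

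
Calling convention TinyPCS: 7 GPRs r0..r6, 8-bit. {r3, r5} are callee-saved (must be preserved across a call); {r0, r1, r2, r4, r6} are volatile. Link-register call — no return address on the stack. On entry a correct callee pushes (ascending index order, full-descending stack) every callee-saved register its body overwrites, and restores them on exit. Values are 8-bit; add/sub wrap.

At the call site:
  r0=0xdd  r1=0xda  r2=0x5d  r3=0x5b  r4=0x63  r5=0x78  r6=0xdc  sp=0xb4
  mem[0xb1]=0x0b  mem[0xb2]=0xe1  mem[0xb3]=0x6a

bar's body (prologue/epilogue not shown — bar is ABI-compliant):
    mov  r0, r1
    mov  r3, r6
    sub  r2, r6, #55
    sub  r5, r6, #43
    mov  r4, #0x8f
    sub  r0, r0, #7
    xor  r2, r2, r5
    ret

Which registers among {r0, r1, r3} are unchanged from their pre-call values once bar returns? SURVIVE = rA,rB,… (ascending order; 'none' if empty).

prologue: push r3 → mem[0xb3]=0x5b, sp=0xb3
prologue: push r5 → mem[0xb2]=0x78, sp=0xb2
body[0] mov  r0, r1 → r0=0xda
body[1] mov  r3, r6 → r3=0xdc
body[2] sub  r2, r6, #55 → r2=0xa5
body[3] sub  r5, r6, #43 → r5=0xb1
body[4] mov  r4, #0x8f → r4=0x8f
body[5] sub  r0, r0, #7 → r0=0xd3
body[6] xor  r2, r2, r5 → r2=0x14
epilogue: pop r5=0x78, sp=0xb3
epilogue: pop r3=0x5b, sp=0xb4
r0: caller-saved, written=True
r1: caller-saved, written=False
r3: callee-saved, written=True

SURVIVE = r1,r3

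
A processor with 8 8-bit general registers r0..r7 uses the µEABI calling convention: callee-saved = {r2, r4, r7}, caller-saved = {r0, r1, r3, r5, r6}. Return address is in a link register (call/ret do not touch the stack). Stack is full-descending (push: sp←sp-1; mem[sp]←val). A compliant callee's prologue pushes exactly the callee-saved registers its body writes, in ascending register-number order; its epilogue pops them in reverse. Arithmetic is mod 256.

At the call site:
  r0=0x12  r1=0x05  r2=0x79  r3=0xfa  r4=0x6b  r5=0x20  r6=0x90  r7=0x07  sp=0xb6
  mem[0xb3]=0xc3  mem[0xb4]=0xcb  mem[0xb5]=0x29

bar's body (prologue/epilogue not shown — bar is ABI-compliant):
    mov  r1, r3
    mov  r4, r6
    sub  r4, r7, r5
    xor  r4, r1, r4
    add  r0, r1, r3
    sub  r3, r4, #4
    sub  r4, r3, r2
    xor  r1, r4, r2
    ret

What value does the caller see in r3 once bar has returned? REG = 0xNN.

prologue: push r4 → mem[0xb5]=0x6b, sp=0xb5
body[0] mov  r1, r3 → r1=0xfa
body[1] mov  r4, r6 → r4=0x90
body[2] sub  r4, r7, r5 → r4=0xe7
body[3] xor  r4, r1, r4 → r4=0x1d
body[4] add  r0, r1, r3 → r0=0xf4
body[5] sub  r3, r4, #4 → r3=0x19
body[6] sub  r4, r3, r2 → r4=0xa0
body[7] xor  r1, r4, r2 → r1=0xd9
epilogue: pop r4=0x6b, sp=0xb6
r3 is caller-saved → body value

REG = 0x19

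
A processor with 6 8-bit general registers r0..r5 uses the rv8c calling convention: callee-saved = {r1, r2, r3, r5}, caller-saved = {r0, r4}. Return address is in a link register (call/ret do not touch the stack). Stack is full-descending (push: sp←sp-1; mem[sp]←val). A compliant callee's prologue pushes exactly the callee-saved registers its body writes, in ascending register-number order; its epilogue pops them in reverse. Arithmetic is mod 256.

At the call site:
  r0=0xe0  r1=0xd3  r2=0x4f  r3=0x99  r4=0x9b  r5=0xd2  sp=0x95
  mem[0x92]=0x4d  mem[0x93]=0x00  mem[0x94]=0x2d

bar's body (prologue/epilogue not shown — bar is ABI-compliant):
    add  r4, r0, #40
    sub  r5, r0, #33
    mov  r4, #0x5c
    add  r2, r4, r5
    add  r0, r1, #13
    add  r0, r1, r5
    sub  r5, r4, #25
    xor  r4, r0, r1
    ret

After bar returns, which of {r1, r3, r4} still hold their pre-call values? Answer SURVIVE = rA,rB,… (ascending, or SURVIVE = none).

prologue: push r2 -> mem[0x94]=0x4f, sp=0x94
prologue: push r5 -> mem[0x93]=0xd2, sp=0x93
body[0] add  r4, r0, #40 -> r4=0x08
body[1] sub  r5, r0, #33 -> r5=0xbf
body[2] mov  r4, #0x5c -> r4=0x5c
body[3] add  r2, r4, r5 -> r2=0x1b
body[4] add  r0, r1, #13 -> r0=0xe0
body[5] add  r0, r1, r5 -> r0=0x92
body[6] sub  r5, r4, #25 -> r5=0x43
body[7] xor  r4, r0, r1 -> r4=0x41
epilogue: pop r5=0xd2, sp=0x94
epilogue: pop r2=0x4f, sp=0x95
r1: callee-saved, written=False
r3: callee-saved, written=False
r4: caller-saved, written=True

SURVIVE = r1,r3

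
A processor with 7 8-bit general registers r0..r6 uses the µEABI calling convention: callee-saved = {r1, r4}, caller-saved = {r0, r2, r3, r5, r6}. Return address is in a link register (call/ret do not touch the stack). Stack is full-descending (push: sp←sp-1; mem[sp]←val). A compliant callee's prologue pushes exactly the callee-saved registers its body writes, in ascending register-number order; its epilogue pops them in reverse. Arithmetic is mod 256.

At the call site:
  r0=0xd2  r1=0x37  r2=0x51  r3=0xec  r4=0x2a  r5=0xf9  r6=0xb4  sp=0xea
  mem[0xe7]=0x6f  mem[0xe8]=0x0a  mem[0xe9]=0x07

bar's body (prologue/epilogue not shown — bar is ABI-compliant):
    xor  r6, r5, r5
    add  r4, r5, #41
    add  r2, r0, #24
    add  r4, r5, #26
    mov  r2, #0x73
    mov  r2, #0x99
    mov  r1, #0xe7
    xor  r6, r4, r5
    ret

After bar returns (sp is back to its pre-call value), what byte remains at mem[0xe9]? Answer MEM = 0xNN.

prologue: push r1 -> mem[0xe9]=0x37, sp=0xe9
prologue: push r4 -> mem[0xe8]=0x2a, sp=0xe8
body[0] xor  r6, r5, r5 -> r6=0x00
body[1] add  r4, r5, #41 -> r4=0x22
body[2] add  r2, r0, #24 -> r2=0xea
body[3] add  r4, r5, #26 -> r4=0x13
body[4] mov  r2, #0x73 -> r2=0x73
body[5] mov  r2, #0x99 -> r2=0x99
body[6] mov  r1, #0xe7 -> r1=0xe7
body[7] xor  r6, r4, r5 -> r6=0xea
epilogue: pop r4=0x2a, sp=0xe9
epilogue: pop r1=0x37, sp=0xea
prologue pushed ['r1', 'r4'] at ['0xe9', '0xe8']

MEM = 0x37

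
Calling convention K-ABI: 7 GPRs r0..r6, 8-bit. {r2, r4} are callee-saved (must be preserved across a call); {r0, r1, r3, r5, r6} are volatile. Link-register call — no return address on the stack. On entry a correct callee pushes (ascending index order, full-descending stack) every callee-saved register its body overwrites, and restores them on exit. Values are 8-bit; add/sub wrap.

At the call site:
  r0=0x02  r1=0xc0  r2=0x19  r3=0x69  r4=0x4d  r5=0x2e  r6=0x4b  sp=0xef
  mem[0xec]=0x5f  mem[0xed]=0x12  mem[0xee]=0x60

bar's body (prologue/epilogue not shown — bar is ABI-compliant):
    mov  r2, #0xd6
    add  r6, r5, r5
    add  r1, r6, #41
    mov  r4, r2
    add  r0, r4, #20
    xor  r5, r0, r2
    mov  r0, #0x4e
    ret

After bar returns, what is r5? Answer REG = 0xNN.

prologue: push r2 -> mem[0xee]=0x19, sp=0xee
prologue: push r4 -> mem[0xed]=0x4d, sp=0xed
body[0] mov  r2, #0xd6 -> r2=0xd6
body[1] add  r6, r5, r5 -> r6=0x5c
body[2] add  r1, r6, #41 -> r1=0x85
body[3] mov  r4, r2 -> r4=0xd6
body[4] add  r0, r4, #20 -> r0=0xea
body[5] xor  r5, r0, r2 -> r5=0x3c
body[6] mov  r0, #0x4e -> r0=0x4e
epilogue: pop r4=0x4d, sp=0xee
epilogue: pop r2=0x19, sp=0xef
r5 is caller-saved -> body value

REG = 0x3c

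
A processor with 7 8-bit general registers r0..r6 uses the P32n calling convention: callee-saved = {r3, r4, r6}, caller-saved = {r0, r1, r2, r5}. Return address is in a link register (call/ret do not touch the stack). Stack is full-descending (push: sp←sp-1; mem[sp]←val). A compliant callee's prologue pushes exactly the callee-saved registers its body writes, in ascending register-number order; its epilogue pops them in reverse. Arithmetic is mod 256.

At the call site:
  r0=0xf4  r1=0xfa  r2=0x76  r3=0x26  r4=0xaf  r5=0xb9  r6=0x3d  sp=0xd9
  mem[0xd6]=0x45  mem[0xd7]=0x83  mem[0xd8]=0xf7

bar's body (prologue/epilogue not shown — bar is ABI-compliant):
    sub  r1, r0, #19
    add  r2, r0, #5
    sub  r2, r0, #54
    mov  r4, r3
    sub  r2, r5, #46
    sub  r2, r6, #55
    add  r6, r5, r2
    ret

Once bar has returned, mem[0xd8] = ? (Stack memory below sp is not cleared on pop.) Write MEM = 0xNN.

MEM = 0xaf

prologue: push r4 -> mem[0xd8]=0xaf, sp=0xd8
prologue: push r6 -> mem[0xd7]=0x3d, sp=0xd7
body[0] sub  r1, r0, #19 -> r1=0xe1
body[1] add  r2, r0, #5 -> r2=0xf9
body[2] sub  r2, r0, #54 -> r2=0xbe
body[3] mov  r4, r3 -> r4=0x26
body[4] sub  r2, r5, #46 -> r2=0x8b
body[5] sub  r2, r6, #55 -> r2=0x06
body[6] add  r6, r5, r2 -> r6=0xbf
epilogue: pop r6=0x3d, sp=0xd8
epilogue: pop r4=0xaf, sp=0xd9
prologue pushed ['r4', 'r6'] at ['0xd8', '0xd7']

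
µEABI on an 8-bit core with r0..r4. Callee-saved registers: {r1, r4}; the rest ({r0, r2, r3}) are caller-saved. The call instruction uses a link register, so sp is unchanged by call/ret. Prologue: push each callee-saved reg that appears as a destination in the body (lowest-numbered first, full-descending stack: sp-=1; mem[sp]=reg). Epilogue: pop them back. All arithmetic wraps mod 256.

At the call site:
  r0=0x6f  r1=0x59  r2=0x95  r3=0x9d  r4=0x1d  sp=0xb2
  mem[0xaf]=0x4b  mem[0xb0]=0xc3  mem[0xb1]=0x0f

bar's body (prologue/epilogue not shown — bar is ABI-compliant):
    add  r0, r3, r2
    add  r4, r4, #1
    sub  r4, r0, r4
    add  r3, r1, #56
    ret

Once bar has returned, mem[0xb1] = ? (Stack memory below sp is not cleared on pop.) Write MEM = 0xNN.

prologue: push r4 -> mem[0xb1]=0x1d, sp=0xb1
body[0] add  r0, r3, r2 -> r0=0x32
body[1] add  r4, r4, #1 -> r4=0x1e
body[2] sub  r4, r0, r4 -> r4=0x14
body[3] add  r3, r1, #56 -> r3=0x91
epilogue: pop r4=0x1d, sp=0xb2
prologue pushed ['r4'] at ['0xb1']

MEM = 0x1d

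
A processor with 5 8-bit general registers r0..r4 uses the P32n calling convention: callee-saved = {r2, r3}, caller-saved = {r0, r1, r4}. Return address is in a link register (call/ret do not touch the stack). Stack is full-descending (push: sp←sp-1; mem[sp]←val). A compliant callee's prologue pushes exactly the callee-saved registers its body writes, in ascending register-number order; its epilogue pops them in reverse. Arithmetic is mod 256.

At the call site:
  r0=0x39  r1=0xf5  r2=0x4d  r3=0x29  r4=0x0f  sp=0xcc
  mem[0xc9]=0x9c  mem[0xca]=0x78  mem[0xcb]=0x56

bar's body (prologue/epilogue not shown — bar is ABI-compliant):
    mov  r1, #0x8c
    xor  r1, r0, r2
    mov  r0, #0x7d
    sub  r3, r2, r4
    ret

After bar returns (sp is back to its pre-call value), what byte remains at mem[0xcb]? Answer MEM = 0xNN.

MEM = 0x29

prologue: push r3 → mem[0xcb]=0x29, sp=0xcb
body[0] mov  r1, #0x8c → r1=0x8c
body[1] xor  r1, r0, r2 → r1=0x74
body[2] mov  r0, #0x7d → r0=0x7d
body[3] sub  r3, r2, r4 → r3=0x3e
epilogue: pop r3=0x29, sp=0xcc
prologue pushed ['r3'] at ['0xcb']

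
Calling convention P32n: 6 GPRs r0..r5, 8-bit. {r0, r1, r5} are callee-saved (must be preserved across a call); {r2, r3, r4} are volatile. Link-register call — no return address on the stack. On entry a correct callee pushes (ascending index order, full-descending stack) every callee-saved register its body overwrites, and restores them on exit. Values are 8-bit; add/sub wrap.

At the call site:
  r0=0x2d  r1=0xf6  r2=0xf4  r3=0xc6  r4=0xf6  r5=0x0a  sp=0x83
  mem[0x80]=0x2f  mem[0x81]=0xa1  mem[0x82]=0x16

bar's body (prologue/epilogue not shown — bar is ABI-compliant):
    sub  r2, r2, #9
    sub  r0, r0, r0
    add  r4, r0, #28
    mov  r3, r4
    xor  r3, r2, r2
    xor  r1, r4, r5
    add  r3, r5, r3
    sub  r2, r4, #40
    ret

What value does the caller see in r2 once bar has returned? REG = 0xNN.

prologue: push r0 → mem[0x82]=0x2d, sp=0x82
prologue: push r1 → mem[0x81]=0xf6, sp=0x81
body[0] sub  r2, r2, #9 → r2=0xeb
body[1] sub  r0, r0, r0 → r0=0x00
body[2] add  r4, r0, #28 → r4=0x1c
body[3] mov  r3, r4 → r3=0x1c
body[4] xor  r3, r2, r2 → r3=0x00
body[5] xor  r1, r4, r5 → r1=0x16
body[6] add  r3, r5, r3 → r3=0x0a
body[7] sub  r2, r4, #40 → r2=0xf4
epilogue: pop r1=0xf6, sp=0x82
epilogue: pop r0=0x2d, sp=0x83
r2 is caller-saved → body value

REG = 0xf4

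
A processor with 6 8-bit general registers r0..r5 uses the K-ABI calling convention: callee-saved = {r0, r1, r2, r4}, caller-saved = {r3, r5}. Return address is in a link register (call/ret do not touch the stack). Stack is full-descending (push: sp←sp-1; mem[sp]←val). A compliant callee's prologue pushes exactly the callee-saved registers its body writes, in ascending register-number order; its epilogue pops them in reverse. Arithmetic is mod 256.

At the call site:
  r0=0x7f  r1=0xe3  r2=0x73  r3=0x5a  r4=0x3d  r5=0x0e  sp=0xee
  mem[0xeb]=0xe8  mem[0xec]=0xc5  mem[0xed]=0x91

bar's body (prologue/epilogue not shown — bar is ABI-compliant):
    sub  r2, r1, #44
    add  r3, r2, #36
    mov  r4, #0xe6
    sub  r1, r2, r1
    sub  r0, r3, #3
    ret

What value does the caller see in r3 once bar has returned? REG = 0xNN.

prologue: push r0 → mem[0xed]=0x7f, sp=0xed
prologue: push r1 → mem[0xec]=0xe3, sp=0xec
prologue: push r2 → mem[0xeb]=0x73, sp=0xeb
prologue: push r4 → mem[0xea]=0x3d, sp=0xea
body[0] sub  r2, r1, #44 → r2=0xb7
body[1] add  r3, r2, #36 → r3=0xdb
body[2] mov  r4, #0xe6 → r4=0xe6
body[3] sub  r1, r2, r1 → r1=0xd4
body[4] sub  r0, r3, #3 → r0=0xd8
epilogue: pop r4=0x3d, sp=0xeb
epilogue: pop r2=0x73, sp=0xec
epilogue: pop r1=0xe3, sp=0xed
epilogue: pop r0=0x7f, sp=0xee
r3 is caller-saved → body value

REG = 0xdb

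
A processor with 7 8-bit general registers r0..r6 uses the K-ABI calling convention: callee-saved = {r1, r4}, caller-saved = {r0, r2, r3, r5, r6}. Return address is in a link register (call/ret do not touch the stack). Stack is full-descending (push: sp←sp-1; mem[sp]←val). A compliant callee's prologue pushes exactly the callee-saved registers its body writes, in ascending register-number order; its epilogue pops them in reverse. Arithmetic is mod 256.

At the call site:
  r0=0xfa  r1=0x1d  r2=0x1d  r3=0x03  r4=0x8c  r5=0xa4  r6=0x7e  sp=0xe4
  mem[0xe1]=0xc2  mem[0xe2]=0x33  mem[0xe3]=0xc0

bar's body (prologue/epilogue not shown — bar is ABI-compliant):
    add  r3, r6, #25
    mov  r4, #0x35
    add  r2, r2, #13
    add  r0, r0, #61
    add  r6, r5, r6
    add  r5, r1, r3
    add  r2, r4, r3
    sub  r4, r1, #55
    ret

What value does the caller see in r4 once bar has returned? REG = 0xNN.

REG = 0x8c

prologue: push r4 -> mem[0xe3]=0x8c, sp=0xe3
body[0] add  r3, r6, #25 -> r3=0x97
body[1] mov  r4, #0x35 -> r4=0x35
body[2] add  r2, r2, #13 -> r2=0x2a
body[3] add  r0, r0, #61 -> r0=0x37
body[4] add  r6, r5, r6 -> r6=0x22
body[5] add  r5, r1, r3 -> r5=0xb4
body[6] add  r2, r4, r3 -> r2=0xcc
body[7] sub  r4, r1, #55 -> r4=0xe6
epilogue: pop r4=0x8c, sp=0xe4
r4 is callee-saved -> restored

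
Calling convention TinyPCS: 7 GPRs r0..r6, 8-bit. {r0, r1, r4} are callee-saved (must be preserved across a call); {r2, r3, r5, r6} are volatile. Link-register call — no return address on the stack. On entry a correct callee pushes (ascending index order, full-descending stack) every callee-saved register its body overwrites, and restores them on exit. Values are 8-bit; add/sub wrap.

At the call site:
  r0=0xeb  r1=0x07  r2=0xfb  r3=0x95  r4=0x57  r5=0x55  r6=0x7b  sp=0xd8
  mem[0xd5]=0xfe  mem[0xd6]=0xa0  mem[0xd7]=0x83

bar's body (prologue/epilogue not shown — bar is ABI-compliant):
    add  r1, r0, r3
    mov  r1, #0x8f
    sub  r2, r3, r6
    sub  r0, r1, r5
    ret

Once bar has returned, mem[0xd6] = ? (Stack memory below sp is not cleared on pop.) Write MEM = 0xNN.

MEM = 0x07

prologue: push r0 -> mem[0xd7]=0xeb, sp=0xd7
prologue: push r1 -> mem[0xd6]=0x07, sp=0xd6
body[0] add  r1, r0, r3 -> r1=0x80
body[1] mov  r1, #0x8f -> r1=0x8f
body[2] sub  r2, r3, r6 -> r2=0x1a
body[3] sub  r0, r1, r5 -> r0=0x3a
epilogue: pop r1=0x07, sp=0xd7
epilogue: pop r0=0xeb, sp=0xd8
prologue pushed ['r0', 'r1'] at ['0xd7', '0xd6']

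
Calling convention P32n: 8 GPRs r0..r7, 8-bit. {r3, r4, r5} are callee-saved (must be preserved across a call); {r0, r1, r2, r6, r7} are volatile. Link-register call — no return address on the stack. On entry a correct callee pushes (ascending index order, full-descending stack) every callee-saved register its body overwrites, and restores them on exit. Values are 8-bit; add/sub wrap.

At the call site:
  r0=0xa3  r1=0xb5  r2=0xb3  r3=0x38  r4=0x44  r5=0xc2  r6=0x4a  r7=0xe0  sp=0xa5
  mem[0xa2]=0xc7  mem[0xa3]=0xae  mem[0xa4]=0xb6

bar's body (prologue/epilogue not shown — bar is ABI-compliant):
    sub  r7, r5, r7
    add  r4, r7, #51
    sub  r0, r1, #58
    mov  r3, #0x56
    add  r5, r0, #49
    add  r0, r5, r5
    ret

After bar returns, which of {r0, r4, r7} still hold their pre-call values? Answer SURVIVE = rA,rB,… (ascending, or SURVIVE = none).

prologue: push r3 → mem[0xa4]=0x38, sp=0xa4
prologue: push r4 → mem[0xa3]=0x44, sp=0xa3
prologue: push r5 → mem[0xa2]=0xc2, sp=0xa2
body[0] sub  r7, r5, r7 → r7=0xe2
body[1] add  r4, r7, #51 → r4=0x15
body[2] sub  r0, r1, #58 → r0=0x7b
body[3] mov  r3, #0x56 → r3=0x56
body[4] add  r5, r0, #49 → r5=0xac
body[5] add  r0, r5, r5 → r0=0x58
epilogue: pop r5=0xc2, sp=0xa3
epilogue: pop r4=0x44, sp=0xa4
epilogue: pop r3=0x38, sp=0xa5
r0: caller-saved, written=True
r4: callee-saved, written=True
r7: caller-saved, written=True

SURVIVE = r4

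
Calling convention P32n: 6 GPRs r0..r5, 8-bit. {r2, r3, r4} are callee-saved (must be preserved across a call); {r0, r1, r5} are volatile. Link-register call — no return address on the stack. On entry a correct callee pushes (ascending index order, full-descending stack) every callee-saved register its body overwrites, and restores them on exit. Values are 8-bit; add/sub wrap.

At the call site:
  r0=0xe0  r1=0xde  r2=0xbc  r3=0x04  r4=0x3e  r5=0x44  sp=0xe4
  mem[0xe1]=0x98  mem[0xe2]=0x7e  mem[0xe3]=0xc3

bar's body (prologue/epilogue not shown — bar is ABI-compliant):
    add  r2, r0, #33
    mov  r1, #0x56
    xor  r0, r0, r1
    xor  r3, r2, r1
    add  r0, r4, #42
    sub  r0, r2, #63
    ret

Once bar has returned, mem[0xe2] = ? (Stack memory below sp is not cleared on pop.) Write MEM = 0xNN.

prologue: push r2 -> mem[0xe3]=0xbc, sp=0xe3
prologue: push r3 -> mem[0xe2]=0x04, sp=0xe2
body[0] add  r2, r0, #33 -> r2=0x01
body[1] mov  r1, #0x56 -> r1=0x56
body[2] xor  r0, r0, r1 -> r0=0xb6
body[3] xor  r3, r2, r1 -> r3=0x57
body[4] add  r0, r4, #42 -> r0=0x68
body[5] sub  r0, r2, #63 -> r0=0xc2
epilogue: pop r3=0x04, sp=0xe3
epilogue: pop r2=0xbc, sp=0xe4
prologue pushed ['r2', 'r3'] at ['0xe3', '0xe2']

MEM = 0x04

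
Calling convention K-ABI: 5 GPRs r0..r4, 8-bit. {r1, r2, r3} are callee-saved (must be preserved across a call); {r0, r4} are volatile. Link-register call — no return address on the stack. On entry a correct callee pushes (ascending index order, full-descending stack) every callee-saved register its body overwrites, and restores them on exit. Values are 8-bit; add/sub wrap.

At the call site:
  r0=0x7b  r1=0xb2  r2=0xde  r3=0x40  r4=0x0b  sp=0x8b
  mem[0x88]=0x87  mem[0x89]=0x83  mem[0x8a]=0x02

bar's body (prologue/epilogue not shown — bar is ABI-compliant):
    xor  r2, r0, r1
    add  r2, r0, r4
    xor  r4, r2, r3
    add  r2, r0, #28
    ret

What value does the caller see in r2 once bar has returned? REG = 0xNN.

REG = 0xde

prologue: push r2 → mem[0x8a]=0xde, sp=0x8a
body[0] xor  r2, r0, r1 → r2=0xc9
body[1] add  r2, r0, r4 → r2=0x86
body[2] xor  r4, r2, r3 → r4=0xc6
body[3] add  r2, r0, #28 → r2=0x97
epilogue: pop r2=0xde, sp=0x8b
r2 is callee-saved → restored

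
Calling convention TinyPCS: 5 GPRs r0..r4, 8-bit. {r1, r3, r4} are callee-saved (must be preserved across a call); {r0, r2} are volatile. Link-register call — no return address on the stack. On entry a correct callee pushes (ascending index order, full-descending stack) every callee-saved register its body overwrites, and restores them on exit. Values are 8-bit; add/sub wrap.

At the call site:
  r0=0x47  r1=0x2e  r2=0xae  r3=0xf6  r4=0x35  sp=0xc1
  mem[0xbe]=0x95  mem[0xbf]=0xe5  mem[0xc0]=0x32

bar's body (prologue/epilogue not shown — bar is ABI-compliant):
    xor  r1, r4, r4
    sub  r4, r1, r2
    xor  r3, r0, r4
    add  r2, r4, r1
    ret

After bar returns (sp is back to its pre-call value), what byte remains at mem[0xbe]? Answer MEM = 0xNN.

prologue: push r1 → mem[0xc0]=0x2e, sp=0xc0
prologue: push r3 → mem[0xbf]=0xf6, sp=0xbf
prologue: push r4 → mem[0xbe]=0x35, sp=0xbe
body[0] xor  r1, r4, r4 → r1=0x00
body[1] sub  r4, r1, r2 → r4=0x52
body[2] xor  r3, r0, r4 → r3=0x15
body[3] add  r2, r4, r1 → r2=0x52
epilogue: pop r4=0x35, sp=0xbf
epilogue: pop r3=0xf6, sp=0xc0
epilogue: pop r1=0x2e, sp=0xc1
prologue pushed ['r1', 'r3', 'r4'] at ['0xc0', '0xbf', '0xbe']

MEM = 0x35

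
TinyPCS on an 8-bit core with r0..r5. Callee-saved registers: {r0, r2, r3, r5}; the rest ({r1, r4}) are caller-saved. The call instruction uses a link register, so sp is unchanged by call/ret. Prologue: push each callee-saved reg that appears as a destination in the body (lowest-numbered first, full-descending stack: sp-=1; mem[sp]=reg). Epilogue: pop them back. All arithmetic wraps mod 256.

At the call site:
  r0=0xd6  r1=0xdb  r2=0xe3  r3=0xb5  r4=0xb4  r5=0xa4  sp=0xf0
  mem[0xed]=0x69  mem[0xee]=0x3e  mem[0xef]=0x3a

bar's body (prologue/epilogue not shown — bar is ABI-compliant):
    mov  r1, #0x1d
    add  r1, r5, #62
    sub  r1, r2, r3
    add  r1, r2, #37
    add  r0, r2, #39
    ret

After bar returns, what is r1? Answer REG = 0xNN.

prologue: push r0 -> mem[0xef]=0xd6, sp=0xef
body[0] mov  r1, #0x1d -> r1=0x1d
body[1] add  r1, r5, #62 -> r1=0xe2
body[2] sub  r1, r2, r3 -> r1=0x2e
body[3] add  r1, r2, #37 -> r1=0x08
body[4] add  r0, r2, #39 -> r0=0x0a
epilogue: pop r0=0xd6, sp=0xf0
r1 is caller-saved -> body value

REG = 0x08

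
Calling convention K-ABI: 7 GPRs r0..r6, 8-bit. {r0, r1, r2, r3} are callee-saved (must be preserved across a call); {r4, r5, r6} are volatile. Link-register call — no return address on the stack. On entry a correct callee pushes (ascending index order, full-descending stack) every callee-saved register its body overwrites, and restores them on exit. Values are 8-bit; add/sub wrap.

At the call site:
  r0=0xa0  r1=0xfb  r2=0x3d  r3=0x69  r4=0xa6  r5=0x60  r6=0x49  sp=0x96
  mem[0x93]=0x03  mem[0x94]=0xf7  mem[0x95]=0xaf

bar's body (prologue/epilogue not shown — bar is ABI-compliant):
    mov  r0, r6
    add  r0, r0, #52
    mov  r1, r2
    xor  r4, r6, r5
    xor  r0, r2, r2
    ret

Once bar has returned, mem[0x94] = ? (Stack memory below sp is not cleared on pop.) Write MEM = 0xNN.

MEM = 0xfb

prologue: push r0 -> mem[0x95]=0xa0, sp=0x95
prologue: push r1 -> mem[0x94]=0xfb, sp=0x94
body[0] mov  r0, r6 -> r0=0x49
body[1] add  r0, r0, #52 -> r0=0x7d
body[2] mov  r1, r2 -> r1=0x3d
body[3] xor  r4, r6, r5 -> r4=0x29
body[4] xor  r0, r2, r2 -> r0=0x00
epilogue: pop r1=0xfb, sp=0x95
epilogue: pop r0=0xa0, sp=0x96
prologue pushed ['r0', 'r1'] at ['0x95', '0x94']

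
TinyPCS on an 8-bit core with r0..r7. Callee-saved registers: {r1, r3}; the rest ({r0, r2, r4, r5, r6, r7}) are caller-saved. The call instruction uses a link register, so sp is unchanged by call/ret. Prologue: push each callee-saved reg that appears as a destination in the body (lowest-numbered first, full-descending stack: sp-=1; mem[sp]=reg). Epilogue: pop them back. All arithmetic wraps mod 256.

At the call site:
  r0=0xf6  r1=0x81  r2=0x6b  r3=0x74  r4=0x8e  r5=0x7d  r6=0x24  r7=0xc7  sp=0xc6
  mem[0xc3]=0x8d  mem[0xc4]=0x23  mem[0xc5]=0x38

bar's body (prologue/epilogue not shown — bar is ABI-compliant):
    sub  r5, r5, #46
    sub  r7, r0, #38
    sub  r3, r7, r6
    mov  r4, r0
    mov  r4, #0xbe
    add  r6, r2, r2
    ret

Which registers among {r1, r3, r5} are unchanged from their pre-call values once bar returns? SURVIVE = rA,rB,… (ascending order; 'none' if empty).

SURVIVE = r1,r3

prologue: push r3 -> mem[0xc5]=0x74, sp=0xc5
body[0] sub  r5, r5, #46 -> r5=0x4f
body[1] sub  r7, r0, #38 -> r7=0xd0
body[2] sub  r3, r7, r6 -> r3=0xac
body[3] mov  r4, r0 -> r4=0xf6
body[4] mov  r4, #0xbe -> r4=0xbe
body[5] add  r6, r2, r2 -> r6=0xd6
epilogue: pop r3=0x74, sp=0xc6
r1: callee-saved, written=False
r3: callee-saved, written=True
r5: caller-saved, written=True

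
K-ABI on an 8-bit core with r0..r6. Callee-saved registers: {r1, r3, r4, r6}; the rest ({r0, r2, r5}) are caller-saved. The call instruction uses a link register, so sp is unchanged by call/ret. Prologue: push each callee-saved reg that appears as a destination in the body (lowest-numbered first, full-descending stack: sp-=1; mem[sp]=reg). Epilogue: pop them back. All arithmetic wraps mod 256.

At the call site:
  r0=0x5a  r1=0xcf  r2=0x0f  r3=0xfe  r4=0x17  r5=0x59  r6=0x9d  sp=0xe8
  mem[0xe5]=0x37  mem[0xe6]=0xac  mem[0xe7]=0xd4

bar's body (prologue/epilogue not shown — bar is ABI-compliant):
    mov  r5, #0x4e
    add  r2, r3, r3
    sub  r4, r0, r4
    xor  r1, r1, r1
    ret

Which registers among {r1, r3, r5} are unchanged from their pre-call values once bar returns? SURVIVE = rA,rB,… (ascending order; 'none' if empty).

SURVIVE = r1,r3

prologue: push r1 → mem[0xe7]=0xcf, sp=0xe7
prologue: push r4 → mem[0xe6]=0x17, sp=0xe6
body[0] mov  r5, #0x4e → r5=0x4e
body[1] add  r2, r3, r3 → r2=0xfc
body[2] sub  r4, r0, r4 → r4=0x43
body[3] xor  r1, r1, r1 → r1=0x00
epilogue: pop r4=0x17, sp=0xe7
epilogue: pop r1=0xcf, sp=0xe8
r1: callee-saved, written=True
r3: callee-saved, written=False
r5: caller-saved, written=True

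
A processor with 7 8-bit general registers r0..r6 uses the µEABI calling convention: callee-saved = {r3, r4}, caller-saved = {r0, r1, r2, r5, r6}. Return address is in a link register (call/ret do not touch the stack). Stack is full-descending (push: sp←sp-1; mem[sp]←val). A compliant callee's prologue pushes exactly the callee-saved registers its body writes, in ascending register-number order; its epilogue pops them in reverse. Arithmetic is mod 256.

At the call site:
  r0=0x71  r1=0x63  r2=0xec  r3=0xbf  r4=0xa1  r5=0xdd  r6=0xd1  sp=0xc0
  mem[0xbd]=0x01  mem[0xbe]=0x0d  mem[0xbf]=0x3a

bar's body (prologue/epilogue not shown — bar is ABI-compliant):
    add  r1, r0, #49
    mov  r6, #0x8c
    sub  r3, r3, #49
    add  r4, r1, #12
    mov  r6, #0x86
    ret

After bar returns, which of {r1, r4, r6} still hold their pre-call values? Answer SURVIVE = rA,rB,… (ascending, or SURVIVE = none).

prologue: push r3 -> mem[0xbf]=0xbf, sp=0xbf
prologue: push r4 -> mem[0xbe]=0xa1, sp=0xbe
body[0] add  r1, r0, #49 -> r1=0xa2
body[1] mov  r6, #0x8c -> r6=0x8c
body[2] sub  r3, r3, #49 -> r3=0x8e
body[3] add  r4, r1, #12 -> r4=0xae
body[4] mov  r6, #0x86 -> r6=0x86
epilogue: pop r4=0xa1, sp=0xbf
epilogue: pop r3=0xbf, sp=0xc0
r1: caller-saved, written=True
r4: callee-saved, written=True
r6: caller-saved, written=True

SURVIVE = r4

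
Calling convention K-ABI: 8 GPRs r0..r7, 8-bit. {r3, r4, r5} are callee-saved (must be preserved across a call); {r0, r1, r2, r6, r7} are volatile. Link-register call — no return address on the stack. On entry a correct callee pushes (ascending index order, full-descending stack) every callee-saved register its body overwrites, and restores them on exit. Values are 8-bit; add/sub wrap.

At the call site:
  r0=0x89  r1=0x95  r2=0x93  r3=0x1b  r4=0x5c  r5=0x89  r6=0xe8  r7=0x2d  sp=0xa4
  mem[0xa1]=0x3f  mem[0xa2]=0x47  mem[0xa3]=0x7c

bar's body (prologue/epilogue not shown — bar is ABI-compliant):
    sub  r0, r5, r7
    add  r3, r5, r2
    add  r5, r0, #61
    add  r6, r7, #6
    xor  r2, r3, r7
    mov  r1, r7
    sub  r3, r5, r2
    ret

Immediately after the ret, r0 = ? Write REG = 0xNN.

prologue: push r3 -> mem[0xa3]=0x1b, sp=0xa3
prologue: push r5 -> mem[0xa2]=0x89, sp=0xa2
body[0] sub  r0, r5, r7 -> r0=0x5c
body[1] add  r3, r5, r2 -> r3=0x1c
body[2] add  r5, r0, #61 -> r5=0x99
body[3] add  r6, r7, #6 -> r6=0x33
body[4] xor  r2, r3, r7 -> r2=0x31
body[5] mov  r1, r7 -> r1=0x2d
body[6] sub  r3, r5, r2 -> r3=0x68
epilogue: pop r5=0x89, sp=0xa3
epilogue: pop r3=0x1b, sp=0xa4
r0 is caller-saved -> body value

REG = 0x5c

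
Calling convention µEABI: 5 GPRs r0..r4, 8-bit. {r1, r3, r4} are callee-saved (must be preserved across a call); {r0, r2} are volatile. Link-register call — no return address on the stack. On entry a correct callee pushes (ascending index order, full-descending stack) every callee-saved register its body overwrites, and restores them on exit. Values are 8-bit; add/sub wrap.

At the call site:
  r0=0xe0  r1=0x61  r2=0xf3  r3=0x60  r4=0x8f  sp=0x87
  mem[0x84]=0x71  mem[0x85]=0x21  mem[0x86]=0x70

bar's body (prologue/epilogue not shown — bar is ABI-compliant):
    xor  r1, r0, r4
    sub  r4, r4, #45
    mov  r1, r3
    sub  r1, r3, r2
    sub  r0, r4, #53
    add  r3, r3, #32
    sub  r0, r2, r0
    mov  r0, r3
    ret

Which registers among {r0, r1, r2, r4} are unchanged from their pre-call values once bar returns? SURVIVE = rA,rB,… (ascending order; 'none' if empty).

SURVIVE = r1,r2,r4

prologue: push r1 -> mem[0x86]=0x61, sp=0x86
prologue: push r3 -> mem[0x85]=0x60, sp=0x85
prologue: push r4 -> mem[0x84]=0x8f, sp=0x84
body[0] xor  r1, r0, r4 -> r1=0x6f
body[1] sub  r4, r4, #45 -> r4=0x62
body[2] mov  r1, r3 -> r1=0x60
body[3] sub  r1, r3, r2 -> r1=0x6d
body[4] sub  r0, r4, #53 -> r0=0x2d
body[5] add  r3, r3, #32 -> r3=0x80
body[6] sub  r0, r2, r0 -> r0=0xc6
body[7] mov  r0, r3 -> r0=0x80
epilogue: pop r4=0x8f, sp=0x85
epilogue: pop r3=0x60, sp=0x86
epilogue: pop r1=0x61, sp=0x87
r0: caller-saved, written=True
r1: callee-saved, written=True
r2: caller-saved, written=False
r4: callee-saved, written=True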